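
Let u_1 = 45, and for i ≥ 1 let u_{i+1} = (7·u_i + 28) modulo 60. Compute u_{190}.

3

Computing terms: u_1 = 45,  u_2 = 43,  u_3 = 29,  u_4 = 51,  u_5 = 25,  u_6 = 23,  u_7 = 9,  u_8 = 31,  u_9 = 5,  u_{10} = 3,  u_{11} = 49,  u_{12} = 11,  u_{13} = 45.
Since u_{13} = u_1 = 45, the sequence is periodic with period 12.
So u_{190} = u_{1 + ((190-1) mod 12)} = u_{10} = 3.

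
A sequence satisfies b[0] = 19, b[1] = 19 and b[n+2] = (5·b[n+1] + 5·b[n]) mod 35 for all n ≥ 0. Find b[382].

5

b[0] = 19; b[1] = 19; b[2] = 15; b[3] = 30; b[4] = 15; b[5] = 15; b[6] = 10; b[7] = 20; b[8] = 10; b[9] = 10; b[10] = 30; b[11] = 25; b[12] = 30; b[13] = 30; b[14] = 20; b[15] = 5; b[16] = 20; b[17] = 20; b[18] = 25; b[19] = 15; b[20] = 25; b[21] = 25; b[22] = 5; b[23] = 10; b[24] = 5; b[25] = 5; b[26] = 15; b[27] = 30.
Since (b[26], b[27]) = (b[2], b[3]) = (15, 30) (two consecutive terms determine the rest), the sequence is eventually periodic: after a pre-period of length 2 it cycles with period 24.
For n ≥ 2, b[n] depends only on (n - 2) mod 24. (382 - 2) mod 24 = 20, so b[382] = b[22] = 5.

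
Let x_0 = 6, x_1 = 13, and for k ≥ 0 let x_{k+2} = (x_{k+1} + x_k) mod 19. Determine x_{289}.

Listing terms: x_0 = 6; x_1 = 13; x_2 = 0; x_3 = 13; x_4 = 13; x_5 = 7; x_6 = 1; x_7 = 8; x_8 = 9; x_9 = 17; x_{10} = 7; x_{11} = 5; x_{12} = 12; x_{13} = 17; x_{14} = 10; x_{15} = 8; x_{16} = 18; x_{17} = 7; x_{18} = 6; x_{19} = 13.
The sequence repeats with period 18.
(289 - 0) mod 18 = 1, so x_{289} = x_1 = 13.

13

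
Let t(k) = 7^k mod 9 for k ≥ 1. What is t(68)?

t(1) = 7,  t(2) = 4,  t(3) = 1,  t(4) = 7.
The sequence repeats with period 3.
So t(68) = t(1 + ((68-1) mod 3)) = t(2) = 4.

4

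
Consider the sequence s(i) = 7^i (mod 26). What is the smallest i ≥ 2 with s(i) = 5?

Computing terms: s(1) = 7, s(2) = 23, s(3) = 5, s(4) = 9, s(5) = 11, s(6) = 25, s(7) = 19, s(8) = 3, s(9) = 21, s(10) = 17, s(11) = 15, s(12) = 1, s(13) = 7.
Since s(13) = s(1) = 7, the sequence is periodic with period 12.
The value 5 first appears (with i ≥ 2) at s(3).

3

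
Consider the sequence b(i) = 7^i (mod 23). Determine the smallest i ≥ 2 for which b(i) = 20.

We have b(1) = 7,  b(2) = 3,  b(3) = 21,  b(4) = 9,  b(5) = 17,  b(6) = 4,  b(7) = 5,  b(8) = 12,  b(9) = 15,  b(10) = 13,  b(11) = 22,  b(12) = 16,  b(13) = 20,  b(14) = 2,  b(15) = 14,  b(16) = 6,  b(17) = 19,  b(18) = 18,  b(19) = 11,  b(20) = 8,  b(21) = 10,  b(22) = 1,  b(23) = 7.
Since b(23) = b(1) = 7, the sequence is periodic with period 22.
The value 20 first appears (with i ≥ 2) at b(13).

13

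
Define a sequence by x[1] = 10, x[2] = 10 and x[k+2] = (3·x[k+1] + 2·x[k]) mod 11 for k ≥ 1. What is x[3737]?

Computing terms: x[1] = 10,  x[2] = 10,  x[3] = 6,  x[4] = 5,  x[5] = 5,  x[6] = 3,  x[7] = 8,  x[8] = 8,  x[9] = 7,  x[10] = 4,  x[11] = 4,  x[12] = 9,  x[13] = 2,  x[14] = 2,  x[15] = 10,  x[16] = 1,  x[17] = 1,  x[18] = 5,  x[19] = 6,  x[20] = 6,  x[21] = 8,  x[22] = 3,  x[23] = 3,  x[24] = 4,  x[25] = 7,  x[26] = 7,  x[27] = 2,  x[28] = 9,  x[29] = 9,  x[30] = 1,  x[31] = 10,  x[32] = 10.
Since (x[31], x[32]) = (x[1], x[2]) = (10, 10) (two consecutive terms determine the rest), the sequence is periodic with period 30.
So x[3737] = x[1 + ((3737-1) mod 30)] = x[17] = 1.

1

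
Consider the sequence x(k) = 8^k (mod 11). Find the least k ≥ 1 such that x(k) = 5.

8

x(0) = 1; x(1) = 8; x(2) = 9; x(3) = 6; x(4) = 4; x(5) = 10; x(6) = 3; x(7) = 2; x(8) = 5; x(9) = 7; x(10) = 1.
Since x(10) = x(0) = 1, the sequence is periodic with period 10.
The value 5 first appears (with k ≥ 1) at x(8).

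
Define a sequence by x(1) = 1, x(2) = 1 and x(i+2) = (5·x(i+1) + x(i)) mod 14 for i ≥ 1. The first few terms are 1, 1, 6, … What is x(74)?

1

Computing terms: x(1) = 1,  x(2) = 1,  x(3) = 6,  x(4) = 3,  x(5) = 7,  x(6) = 10,  x(7) = 1,  x(8) = 1.
The sequence repeats with period 6.
(74 - 1) mod 6 = 1, so x(74) = x(2) = 1.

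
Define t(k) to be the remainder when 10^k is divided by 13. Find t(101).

Listing terms: t(1) = 10; t(2) = 9; t(3) = 12; t(4) = 3; t(5) = 4; t(6) = 1; t(7) = 10.
Since t(7) = t(1) = 10, the sequence is periodic with period 6.
(101 - 1) mod 6 = 4, so t(101) = t(5) = 4.

4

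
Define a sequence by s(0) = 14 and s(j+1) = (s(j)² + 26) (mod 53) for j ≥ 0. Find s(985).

25

s(0) = 14; s(1) = 10; s(2) = 20; s(3) = 2; s(4) = 30; s(5) = 25; s(6) = 15; s(7) = 39; s(8) = 10.
Since s(8) = s(1) = 10, the sequence is eventually periodic: after a pre-period of length 1 it cycles with period 7.
For j ≥ 1, s(j) depends only on (j - 1) mod 7. (985 - 1) mod 7 = 4, so s(985) = s(5) = 25.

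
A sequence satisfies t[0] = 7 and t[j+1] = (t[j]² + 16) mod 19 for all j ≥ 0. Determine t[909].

6

Computing terms: t[0] = 7; t[1] = 8; t[2] = 4; t[3] = 13; t[4] = 14; t[5] = 3; t[6] = 6; t[7] = 14.
Since t[7] = t[4] = 14, the sequence is eventually periodic: after a pre-period of length 4 it cycles with period 3.
For j ≥ 4, t[j] depends only on (j - 4) mod 3. (909 - 4) mod 3 = 2, so t[909] = t[6] = 6.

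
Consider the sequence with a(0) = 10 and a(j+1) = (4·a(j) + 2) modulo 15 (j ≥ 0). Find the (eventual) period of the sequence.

a(0) = 10; a(1) = 12; a(2) = 5; a(3) = 7; a(4) = 0; a(5) = 2; a(6) = 10.
The sequence repeats with period 6.

6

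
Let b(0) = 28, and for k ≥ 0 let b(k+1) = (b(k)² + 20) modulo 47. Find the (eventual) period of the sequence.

6

We have b(0) = 28,  b(1) = 5,  b(2) = 45,  b(3) = 24,  b(4) = 32,  b(5) = 10,  b(6) = 26,  b(7) = 38,  b(8) = 7,  b(9) = 22,  b(10) = 34,  b(11) = 1,  b(12) = 21,  b(13) = 38.
Since b(13) = b(7) = 38, the sequence is eventually periodic: after a pre-period of length 7 it cycles with period 6.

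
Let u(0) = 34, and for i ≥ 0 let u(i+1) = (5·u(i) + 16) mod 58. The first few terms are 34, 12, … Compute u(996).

Computing terms: u(0) = 34, u(1) = 12, u(2) = 18, u(3) = 48, u(4) = 24, u(5) = 20, u(6) = 0, u(7) = 16, u(8) = 38, u(9) = 32, u(10) = 2, u(11) = 26, u(12) = 30, u(13) = 50, u(14) = 34.
Since u(14) = u(0) = 34, the sequence is periodic with period 14.
So u(996) = u(0 + ((996-0) mod 14)) = u(2) = 18.

18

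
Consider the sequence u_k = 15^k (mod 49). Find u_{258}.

36

We have u_1 = 15; u_2 = 29; u_3 = 43; u_4 = 8; u_5 = 22; u_6 = 36; u_7 = 1; u_8 = 15.
The sequence repeats with period 7.
(258 - 1) mod 7 = 5, so u_{258} = u_6 = 36.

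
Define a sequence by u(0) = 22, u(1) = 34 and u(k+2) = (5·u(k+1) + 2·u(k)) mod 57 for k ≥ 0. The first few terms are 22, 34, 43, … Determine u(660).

Computing terms: u(0) = 22, u(1) = 34, u(2) = 43, u(3) = 55, u(4) = 19, u(5) = 34, u(6) = 37, u(7) = 25, u(8) = 28, u(9) = 19, u(10) = 37, u(11) = 52, u(12) = 49, u(13) = 7, u(14) = 19, u(15) = 52, u(16) = 13, u(17) = 55, u(18) = 16, u(19) = 19, u(20) = 13, u(21) = 46, u(22) = 28, u(23) = 4, u(24) = 19, u(25) = 46, u(26) = 40, u(27) = 7, u(28) = 1, u(29) = 19, u(30) = 40, u(31) = 10, u(32) = 16, u(33) = 43, u(34) = 19, u(35) = 10, u(36) = 31, u(37) = 4, u(38) = 25, u(39) = 19, u(40) = 31, u(41) = 22, u(42) = 1, u(43) = 49, u(44) = 19, u(45) = 22, u(46) = 34.
Since (u(45), u(46)) = (u(0), u(1)) = (22, 34) (two consecutive terms determine the rest), the sequence is periodic with period 45.
So u(660) = u(0 + ((660-0) mod 45)) = u(30) = 40.

40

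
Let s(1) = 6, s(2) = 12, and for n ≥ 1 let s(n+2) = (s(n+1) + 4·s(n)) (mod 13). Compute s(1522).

s(1) = 6,  s(2) = 12,  s(3) = 10,  s(4) = 6,  s(5) = 7,  s(6) = 5,  s(7) = 7,  s(8) = 1,  s(9) = 3,  s(10) = 7,  s(11) = 6,  s(12) = 8,  s(13) = 6,  s(14) = 12.
Since (s(13), s(14)) = (s(1), s(2)) = (6, 12) (two consecutive terms determine the rest), the sequence is periodic with period 12.
(1522 - 1) mod 12 = 9, so s(1522) = s(10) = 7.

7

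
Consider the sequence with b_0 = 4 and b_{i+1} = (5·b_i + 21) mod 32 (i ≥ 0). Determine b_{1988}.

16

Listing terms: b_0 = 4, b_1 = 9, b_2 = 2, b_3 = 31, b_4 = 16, b_5 = 5, b_6 = 14, b_7 = 27, b_8 = 28, b_9 = 1, b_{10} = 26, b_{11} = 23, b_{12} = 8, b_{13} = 29, b_{14} = 6, b_{15} = 19, b_{16} = 20, b_{17} = 25, b_{18} = 18, b_{19} = 15, b_{20} = 0, b_{21} = 21, b_{22} = 30, b_{23} = 11, b_{24} = 12, b_{25} = 17, b_{26} = 10, b_{27} = 7, b_{28} = 24, b_{29} = 13, b_{30} = 22, b_{31} = 3, b_{32} = 4.
The sequence repeats with period 32.
(1988 - 0) mod 32 = 4, so b_{1988} = b_4 = 16.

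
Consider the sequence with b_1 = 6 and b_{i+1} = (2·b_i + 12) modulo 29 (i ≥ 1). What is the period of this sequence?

28

b_1 = 6, b_2 = 24, b_3 = 2, b_4 = 16, b_5 = 15, b_6 = 13, b_7 = 9, b_8 = 1, b_9 = 14, b_{10} = 11, b_{11} = 5, b_{12} = 22, b_{13} = 27, b_{14} = 8, b_{15} = 28, b_{16} = 10, b_{17} = 3, b_{18} = 18, b_{19} = 19, b_{20} = 21, b_{21} = 25, b_{22} = 4, b_{23} = 20, b_{24} = 23, b_{25} = 0, b_{26} = 12, b_{27} = 7, b_{28} = 26, b_{29} = 6.
Since b_{29} = b_1 = 6, the sequence is periodic with period 28.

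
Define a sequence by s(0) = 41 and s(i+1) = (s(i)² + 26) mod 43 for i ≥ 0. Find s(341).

s(0) = 41; s(1) = 30; s(2) = 23; s(3) = 39; s(4) = 42; s(5) = 27; s(6) = 24; s(7) = 0; s(8) = 26; s(9) = 14; s(10) = 7; s(11) = 32; s(12) = 18; s(13) = 6; s(14) = 19; s(15) = 0.
Since s(15) = s(7) = 0, the sequence is eventually periodic: after a pre-period of length 7 it cycles with period 8.
For i ≥ 7, s(i) depends only on (i - 7) mod 8. (341 - 7) mod 8 = 6, so s(341) = s(13) = 6.

6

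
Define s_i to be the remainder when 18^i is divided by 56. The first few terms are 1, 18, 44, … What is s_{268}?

We have s_0 = 1, s_1 = 18, s_2 = 44, s_3 = 8, s_4 = 32, s_5 = 16, s_6 = 8.
Since s_6 = s_3 = 8, the sequence is eventually periodic: after a pre-period of length 3 it cycles with period 3.
For i ≥ 3, s_i depends only on (i - 3) mod 3. (268 - 3) mod 3 = 1, so s_{268} = s_4 = 32.

32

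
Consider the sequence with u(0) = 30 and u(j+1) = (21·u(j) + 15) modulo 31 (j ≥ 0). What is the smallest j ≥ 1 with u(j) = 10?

26

We have u(0) = 30,  u(1) = 25,  u(2) = 13,  u(3) = 9,  u(4) = 18,  u(5) = 21,  u(6) = 22,  u(7) = 12,  u(8) = 19,  u(9) = 11,  u(10) = 29,  u(11) = 4,  u(12) = 6,  u(13) = 17,  u(14) = 0,  u(15) = 15,  u(16) = 20,  u(17) = 1,  u(18) = 5,  u(19) = 27,  u(20) = 24,  u(21) = 23,  u(22) = 2,  u(23) = 26,  u(24) = 3,  u(25) = 16,  u(26) = 10,  u(27) = 8,  u(28) = 28,  u(29) = 14,  u(30) = 30.
Since u(30) = u(0) = 30, the sequence is periodic with period 30.
The value 10 first appears (with j ≥ 1) at u(26).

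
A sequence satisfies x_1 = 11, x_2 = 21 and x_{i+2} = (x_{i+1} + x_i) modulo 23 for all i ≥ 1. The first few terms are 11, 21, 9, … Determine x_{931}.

2

We have x_1 = 11,  x_2 = 21,  x_3 = 9,  x_4 = 7,  x_5 = 16,  x_6 = 0,  x_7 = 16,  x_8 = 16,  x_9 = 9,  x_{10} = 2,  x_{11} = 11,  x_{12} = 13,  x_{13} = 1,  x_{14} = 14,  x_{15} = 15,  x_{16} = 6,  x_{17} = 21,  x_{18} = 4,  x_{19} = 2,  x_{20} = 6,  x_{21} = 8,  x_{22} = 14,  x_{23} = 22,  x_{24} = 13,  x_{25} = 12,  x_{26} = 2,  x_{27} = 14,  x_{28} = 16,  x_{29} = 7,  x_{30} = 0,  x_{31} = 7,  x_{32} = 7,  x_{33} = 14,  x_{34} = 21,  x_{35} = 12,  x_{36} = 10,  x_{37} = 22,  x_{38} = 9,  x_{39} = 8,  x_{40} = 17,  x_{41} = 2,  x_{42} = 19,  x_{43} = 21,  x_{44} = 17,  x_{45} = 15,  x_{46} = 9,  x_{47} = 1,  x_{48} = 10,  x_{49} = 11,  x_{50} = 21.
Since (x_{49}, x_{50}) = (x_1, x_2) = (11, 21) (two consecutive terms determine the rest), the sequence is periodic with period 48.
(931 - 1) mod 48 = 18, so x_{931} = x_{19} = 2.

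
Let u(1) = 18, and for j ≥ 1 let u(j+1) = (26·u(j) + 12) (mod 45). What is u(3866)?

3

Listing terms: u(1) = 18; u(2) = 30; u(3) = 27; u(4) = 39; u(5) = 36; u(6) = 3; u(7) = 0; u(8) = 12; u(9) = 9; u(10) = 21; u(11) = 18.
The sequence repeats with period 10.
So u(3866) = u(1 + ((3866-1) mod 10)) = u(6) = 3.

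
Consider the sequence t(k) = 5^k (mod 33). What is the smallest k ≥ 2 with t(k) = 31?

4

Listing terms: t(1) = 5, t(2) = 25, t(3) = 26, t(4) = 31, t(5) = 23, t(6) = 16, t(7) = 14, t(8) = 4, t(9) = 20, t(10) = 1, t(11) = 5.
Since t(11) = t(1) = 5, the sequence is periodic with period 10.
The value 31 first appears (with k ≥ 2) at t(4).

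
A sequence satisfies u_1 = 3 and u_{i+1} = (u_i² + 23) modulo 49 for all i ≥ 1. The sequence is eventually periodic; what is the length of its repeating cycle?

7

u_1 = 3; u_2 = 32; u_3 = 18; u_4 = 4; u_5 = 39; u_6 = 25; u_7 = 11; u_8 = 46; u_9 = 32.
Since u_9 = u_2 = 32, the sequence is eventually periodic: after a pre-period of length 1 it cycles with period 7.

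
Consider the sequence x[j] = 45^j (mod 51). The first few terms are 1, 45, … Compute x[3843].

39

We have x[0] = 1, x[1] = 45, x[2] = 36, x[3] = 39, x[4] = 21, x[5] = 27, x[6] = 42, x[7] = 3, x[8] = 33, x[9] = 6, x[10] = 15, x[11] = 12, x[12] = 30, x[13] = 24, x[14] = 9, x[15] = 48, x[16] = 18, x[17] = 45.
Since x[17] = x[1] = 45, the sequence is eventually periodic: after a pre-period of length 1 it cycles with period 16.
For j ≥ 1, x[j] depends only on (j - 1) mod 16. (3843 - 1) mod 16 = 2, so x[3843] = x[3] = 39.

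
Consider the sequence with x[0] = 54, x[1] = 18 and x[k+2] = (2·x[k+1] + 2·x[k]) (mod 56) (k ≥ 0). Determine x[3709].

0

Listing terms: x[0] = 54; x[1] = 18; x[2] = 32; x[3] = 44; x[4] = 40; x[5] = 0; x[6] = 24; x[7] = 48; x[8] = 32; x[9] = 48; x[10] = 48; x[11] = 24; x[12] = 32; x[13] = 0; x[14] = 8; x[15] = 16; x[16] = 48; x[17] = 16; x[18] = 16; x[19] = 8; x[20] = 48; x[21] = 0; x[22] = 40; x[23] = 24; x[24] = 16; x[25] = 24; x[26] = 24; x[27] = 40; x[28] = 16; x[29] = 0; x[30] = 32; x[31] = 8; x[32] = 24; x[33] = 8; x[34] = 8; x[35] = 32; x[36] = 24; x[37] = 0; x[38] = 48; x[39] = 40; x[40] = 8; x[41] = 40; x[42] = 40; x[43] = 48; x[44] = 8; x[45] = 0; x[46] = 16; x[47] = 32; x[48] = 40; x[49] = 32; x[50] = 32; x[51] = 16; x[52] = 40; x[53] = 0.
Since (x[52], x[53]) = (x[4], x[5]) = (40, 0) (two consecutive terms determine the rest), the sequence is eventually periodic: after a pre-period of length 4 it cycles with period 48.
For k ≥ 4, x[k] depends only on (k - 4) mod 48. (3709 - 4) mod 48 = 9, so x[3709] = x[13] = 0.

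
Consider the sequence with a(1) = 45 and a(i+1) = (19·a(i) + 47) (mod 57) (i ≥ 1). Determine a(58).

We have a(1) = 45; a(2) = 47; a(3) = 28; a(4) = 9; a(5) = 47.
Since a(5) = a(2) = 47, the sequence is eventually periodic: after a pre-period of length 1 it cycles with period 3.
For i ≥ 2, a(i) depends only on (i - 2) mod 3. (58 - 2) mod 3 = 2, so a(58) = a(4) = 9.

9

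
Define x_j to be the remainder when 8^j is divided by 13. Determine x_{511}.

We have x_0 = 1,  x_1 = 8,  x_2 = 12,  x_3 = 5,  x_4 = 1.
Since x_4 = x_0 = 1, the sequence is periodic with period 4.
(511 - 0) mod 4 = 3, so x_{511} = x_3 = 5.

5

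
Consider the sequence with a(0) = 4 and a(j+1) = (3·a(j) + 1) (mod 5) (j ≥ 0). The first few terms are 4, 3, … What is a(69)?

3

We have a(0) = 4,  a(1) = 3,  a(2) = 0,  a(3) = 1,  a(4) = 4.
The sequence repeats with period 4.
So a(69) = a(0 + ((69-0) mod 4)) = a(1) = 3.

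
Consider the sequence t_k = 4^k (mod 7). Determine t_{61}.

t_1 = 4; t_2 = 2; t_3 = 1; t_4 = 4.
The sequence repeats with period 3.
So t_{61} = t_{1 + ((61-1) mod 3)} = t_1 = 4.

4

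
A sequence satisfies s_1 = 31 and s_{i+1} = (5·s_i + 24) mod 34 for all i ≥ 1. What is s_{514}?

Listing terms: s_1 = 31, s_2 = 9, s_3 = 1, s_4 = 29, s_5 = 33, s_6 = 19, s_7 = 17, s_8 = 7, s_9 = 25, s_{10} = 13, s_{11} = 21, s_{12} = 27, s_{13} = 23, s_{14} = 3, s_{15} = 5, s_{16} = 15, s_{17} = 31.
Since s_{17} = s_1 = 31, the sequence is periodic with period 16.
So s_{514} = s_{1 + ((514-1) mod 16)} = s_2 = 9.

9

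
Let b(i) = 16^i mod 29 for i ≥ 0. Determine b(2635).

We have b(0) = 1; b(1) = 16; b(2) = 24; b(3) = 7; b(4) = 25; b(5) = 23; b(6) = 20; b(7) = 1.
The sequence repeats with period 7.
(2635 - 0) mod 7 = 3, so b(2635) = b(3) = 7.

7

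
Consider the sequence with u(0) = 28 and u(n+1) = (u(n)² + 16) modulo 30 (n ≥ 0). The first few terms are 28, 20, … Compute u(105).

2

Listing terms: u(0) = 28, u(1) = 20, u(2) = 26, u(3) = 2, u(4) = 20.
Since u(4) = u(1) = 20, the sequence is eventually periodic: after a pre-period of length 1 it cycles with period 3.
For n ≥ 1, u(n) depends only on (n - 1) mod 3. (105 - 1) mod 3 = 2, so u(105) = u(3) = 2.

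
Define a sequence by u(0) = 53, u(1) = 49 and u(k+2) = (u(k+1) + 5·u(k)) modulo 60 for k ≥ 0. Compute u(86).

14

Computing terms: u(0) = 53, u(1) = 49, u(2) = 14, u(3) = 19, u(4) = 29, u(5) = 4, u(6) = 29, u(7) = 49, u(8) = 14.
Since (u(7), u(8)) = (u(1), u(2)) = (49, 14) (two consecutive terms determine the rest), the sequence is eventually periodic: after a pre-period of length 1 it cycles with period 6.
For k ≥ 1, u(k) depends only on (k - 1) mod 6. (86 - 1) mod 6 = 1, so u(86) = u(2) = 14.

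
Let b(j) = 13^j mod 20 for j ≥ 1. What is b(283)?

We have b(1) = 13,  b(2) = 9,  b(3) = 17,  b(4) = 1,  b(5) = 13.
The sequence repeats with period 4.
(283 - 1) mod 4 = 2, so b(283) = b(3) = 17.

17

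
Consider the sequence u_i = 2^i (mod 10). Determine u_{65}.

u_1 = 2; u_2 = 4; u_3 = 8; u_4 = 6; u_5 = 2.
The sequence repeats with period 4.
(65 - 1) mod 4 = 0, so u_{65} = u_1 = 2.

2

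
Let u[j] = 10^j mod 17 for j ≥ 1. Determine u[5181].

11

We have u[1] = 10,  u[2] = 15,  u[3] = 14,  u[4] = 4,  u[5] = 6,  u[6] = 9,  u[7] = 5,  u[8] = 16,  u[9] = 7,  u[10] = 2,  u[11] = 3,  u[12] = 13,  u[13] = 11,  u[14] = 8,  u[15] = 12,  u[16] = 1,  u[17] = 10.
The sequence repeats with period 16.
(5181 - 1) mod 16 = 12, so u[5181] = u[13] = 11.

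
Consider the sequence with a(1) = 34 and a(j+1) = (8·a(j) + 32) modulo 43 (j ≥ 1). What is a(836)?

Computing terms: a(1) = 34; a(2) = 3; a(3) = 13; a(4) = 7; a(5) = 2; a(6) = 5; a(7) = 29; a(8) = 6; a(9) = 37; a(10) = 27; a(11) = 33; a(12) = 38; a(13) = 35; a(14) = 11; a(15) = 34.
Since a(15) = a(1) = 34, the sequence is periodic with period 14.
(836 - 1) mod 14 = 9, so a(836) = a(10) = 27.

27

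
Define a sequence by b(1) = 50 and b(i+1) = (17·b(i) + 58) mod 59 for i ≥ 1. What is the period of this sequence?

We have b(1) = 50,  b(2) = 23,  b(3) = 36,  b(4) = 21,  b(5) = 2,  b(6) = 33,  b(7) = 29,  b(8) = 20,  b(9) = 44,  b(10) = 39,  b(11) = 13,  b(12) = 43,  b(13) = 22,  b(14) = 19,  b(15) = 27,  b(16) = 45,  b(17) = 56,  b(18) = 7,  b(19) = 0,  b(20) = 58,  b(21) = 41,  b(22) = 47,  b(23) = 31,  b(24) = 54,  b(25) = 32,  b(26) = 12,  b(27) = 26,  b(28) = 28,  b(29) = 3,  b(30) = 50.
The sequence repeats with period 29.

29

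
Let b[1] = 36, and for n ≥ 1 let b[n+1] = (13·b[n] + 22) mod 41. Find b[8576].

29

We have b[1] = 36,  b[2] = 39,  b[3] = 37,  b[4] = 11,  b[5] = 1,  b[6] = 35,  b[7] = 26,  b[8] = 32,  b[9] = 28,  b[10] = 17,  b[11] = 38,  b[12] = 24,  b[13] = 6,  b[14] = 18,  b[15] = 10,  b[16] = 29,  b[17] = 30,  b[18] = 2,  b[19] = 7,  b[20] = 31,  b[21] = 15,  b[22] = 12,  b[23] = 14,  b[24] = 40,  b[25] = 9,  b[26] = 16,  b[27] = 25,  b[28] = 19,  b[29] = 23,  b[30] = 34,  b[31] = 13,  b[32] = 27,  b[33] = 4,  b[34] = 33,  b[35] = 0,  b[36] = 22,  b[37] = 21,  b[38] = 8,  b[39] = 3,  b[40] = 20,  b[41] = 36.
Since b[41] = b[1] = 36, the sequence is periodic with period 40.
So b[8576] = b[1 + ((8576-1) mod 40)] = b[16] = 29.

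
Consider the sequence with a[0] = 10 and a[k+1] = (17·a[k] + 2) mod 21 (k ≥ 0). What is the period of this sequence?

6

a[0] = 10, a[1] = 4, a[2] = 7, a[3] = 16, a[4] = 1, a[5] = 19, a[6] = 10.
The sequence repeats with period 6.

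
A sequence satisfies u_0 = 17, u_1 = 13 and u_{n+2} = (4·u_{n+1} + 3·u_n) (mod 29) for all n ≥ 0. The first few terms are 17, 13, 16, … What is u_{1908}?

We have u_0 = 17, u_1 = 13, u_2 = 16, u_3 = 16, u_4 = 25, u_5 = 3, u_6 = 0, u_7 = 9, u_8 = 7, u_9 = 26, u_{10} = 9, u_{11} = 27, u_{12} = 19, u_{13} = 12, u_{14} = 18, u_{15} = 21, u_{16} = 22, u_{17} = 6, u_{18} = 3, u_{19} = 1, u_{20} = 13, u_{21} = 26, u_{22} = 27, u_{23} = 12, u_{24} = 13, u_{25} = 1, u_{26} = 14, u_{27} = 1, u_{28} = 17, u_{29} = 13.
The sequence repeats with period 28.
(1908 - 0) mod 28 = 4, so u_{1908} = u_4 = 25.

25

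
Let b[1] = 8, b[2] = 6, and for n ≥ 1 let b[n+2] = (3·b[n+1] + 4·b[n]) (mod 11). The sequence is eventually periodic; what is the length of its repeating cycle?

Listing terms: b[1] = 8; b[2] = 6; b[3] = 6; b[4] = 9; b[5] = 7; b[6] = 2; b[7] = 1; b[8] = 0; b[9] = 4; b[10] = 1; b[11] = 8; b[12] = 6.
The sequence repeats with period 10.

10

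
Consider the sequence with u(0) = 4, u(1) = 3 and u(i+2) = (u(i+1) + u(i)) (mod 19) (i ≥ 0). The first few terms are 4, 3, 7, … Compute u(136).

u(0) = 4, u(1) = 3, u(2) = 7, u(3) = 10, u(4) = 17, u(5) = 8, u(6) = 6, u(7) = 14, u(8) = 1, u(9) = 15, u(10) = 16, u(11) = 12, u(12) = 9, u(13) = 2, u(14) = 11, u(15) = 13, u(16) = 5, u(17) = 18, u(18) = 4, u(19) = 3.
The sequence repeats with period 18.
(136 - 0) mod 18 = 10, so u(136) = u(10) = 16.

16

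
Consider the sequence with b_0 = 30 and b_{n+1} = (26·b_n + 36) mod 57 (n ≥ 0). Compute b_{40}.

18

We have b_0 = 30; b_1 = 18; b_2 = 48; b_3 = 30.
The sequence repeats with period 3.
(40 - 0) mod 3 = 1, so b_{40} = b_1 = 18.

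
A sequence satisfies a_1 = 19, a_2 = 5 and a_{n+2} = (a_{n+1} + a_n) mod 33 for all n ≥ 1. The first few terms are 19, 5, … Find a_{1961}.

Listing terms: a_1 = 19; a_2 = 5; a_3 = 24; a_4 = 29; a_5 = 20; a_6 = 16; a_7 = 3; a_8 = 19; a_9 = 22; a_{10} = 8; a_{11} = 30; a_{12} = 5; a_{13} = 2; a_{14} = 7; a_{15} = 9; a_{16} = 16; a_{17} = 25; a_{18} = 8; a_{19} = 0; a_{20} = 8; a_{21} = 8; a_{22} = 16; a_{23} = 24; a_{24} = 7; a_{25} = 31; a_{26} = 5; a_{27} = 3; a_{28} = 8; a_{29} = 11; a_{30} = 19; a_{31} = 30; a_{32} = 16; a_{33} = 13; a_{34} = 29; a_{35} = 9; a_{36} = 5; a_{37} = 14; a_{38} = 19; a_{39} = 0; a_{40} = 19; a_{41} = 19; a_{42} = 5.
The sequence repeats with period 40.
(1961 - 1) mod 40 = 0, so a_{1961} = a_1 = 19.

19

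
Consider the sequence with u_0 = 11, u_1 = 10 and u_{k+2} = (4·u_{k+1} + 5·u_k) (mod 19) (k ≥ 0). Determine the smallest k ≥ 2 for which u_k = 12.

3

u_0 = 11; u_1 = 10; u_2 = 0; u_3 = 12; u_4 = 10; u_5 = 5; u_6 = 13; u_7 = 1; u_8 = 12; u_9 = 15; u_{10} = 6; u_{11} = 4; u_{12} = 8; u_{13} = 14; u_{14} = 1; u_{15} = 17; u_{16} = 16; u_{17} = 16; u_{18} = 11; u_{19} = 10.
The sequence repeats with period 18.
The value 12 first appears (with k ≥ 2) at u_3.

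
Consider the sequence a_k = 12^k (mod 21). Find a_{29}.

3

Listing terms: a_0 = 1; a_1 = 12; a_2 = 18; a_3 = 6; a_4 = 9; a_5 = 3; a_6 = 15; a_7 = 12.
Since a_7 = a_1 = 12, the sequence is eventually periodic: after a pre-period of length 1 it cycles with period 6.
For k ≥ 1, a_k depends only on (k - 1) mod 6. (29 - 1) mod 6 = 4, so a_{29} = a_5 = 3.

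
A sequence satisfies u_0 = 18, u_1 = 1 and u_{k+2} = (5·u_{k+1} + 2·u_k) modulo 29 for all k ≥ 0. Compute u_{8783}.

Computing terms: u_0 = 18,  u_1 = 1,  u_2 = 12,  u_3 = 4,  u_4 = 15,  u_5 = 25,  u_6 = 10,  u_7 = 13,  u_8 = 27,  u_9 = 16,  u_{10} = 18,  u_{11} = 6,  u_{12} = 8,  u_{13} = 23,  u_{14} = 15,  u_{15} = 5,  u_{16} = 26,  u_{17} = 24,  u_{18} = 27,  u_{19} = 9,  u_{20} = 12,  u_{21} = 20,  u_{22} = 8,  u_{23} = 22,  u_{24} = 10,  u_{25} = 7,  u_{26} = 26,  u_{27} = 28,  u_{28} = 18,  u_{29} = 1.
Since (u_{28}, u_{29}) = (u_0, u_1) = (18, 1) (two consecutive terms determine the rest), the sequence is periodic with period 28.
So u_{8783} = u_{0 + ((8783-0) mod 28)} = u_{19} = 9.

9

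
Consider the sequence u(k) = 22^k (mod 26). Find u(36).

Computing terms: u(0) = 1,  u(1) = 22,  u(2) = 16,  u(3) = 14,  u(4) = 22.
Since u(4) = u(1) = 22, the sequence is eventually periodic: after a pre-period of length 1 it cycles with period 3.
For k ≥ 1, u(k) depends only on (k - 1) mod 3. (36 - 1) mod 3 = 2, so u(36) = u(3) = 14.

14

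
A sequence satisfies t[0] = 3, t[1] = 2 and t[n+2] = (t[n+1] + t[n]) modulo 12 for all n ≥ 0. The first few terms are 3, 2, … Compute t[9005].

t[0] = 3,  t[1] = 2,  t[2] = 5,  t[3] = 7,  t[4] = 0,  t[5] = 7,  t[6] = 7,  t[7] = 2,  t[8] = 9,  t[9] = 11,  t[10] = 8,  t[11] = 7,  t[12] = 3,  t[13] = 10,  t[14] = 1,  t[15] = 11,  t[16] = 0,  t[17] = 11,  t[18] = 11,  t[19] = 10,  t[20] = 9,  t[21] = 7,  t[22] = 4,  t[23] = 11,  t[24] = 3,  t[25] = 2.
Since (t[24], t[25]) = (t[0], t[1]) = (3, 2) (two consecutive terms determine the rest), the sequence is periodic with period 24.
(9005 - 0) mod 24 = 5, so t[9005] = t[5] = 7.

7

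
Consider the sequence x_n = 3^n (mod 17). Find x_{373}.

5

Listing terms: x_1 = 3,  x_2 = 9,  x_3 = 10,  x_4 = 13,  x_5 = 5,  x_6 = 15,  x_7 = 11,  x_8 = 16,  x_9 = 14,  x_{10} = 8,  x_{11} = 7,  x_{12} = 4,  x_{13} = 12,  x_{14} = 2,  x_{15} = 6,  x_{16} = 1,  x_{17} = 3.
The sequence repeats with period 16.
So x_{373} = x_{1 + ((373-1) mod 16)} = x_5 = 5.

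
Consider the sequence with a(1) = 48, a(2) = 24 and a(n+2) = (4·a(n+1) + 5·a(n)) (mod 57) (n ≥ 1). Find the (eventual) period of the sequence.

Listing terms: a(1) = 48, a(2) = 24, a(3) = 51, a(4) = 39, a(5) = 12, a(6) = 15, a(7) = 6, a(8) = 42, a(9) = 27, a(10) = 33, a(11) = 39, a(12) = 36, a(13) = 54, a(14) = 54, a(15) = 30, a(16) = 48, a(17) = 0, a(18) = 12, a(19) = 48, a(20) = 24.
The sequence repeats with period 18.

18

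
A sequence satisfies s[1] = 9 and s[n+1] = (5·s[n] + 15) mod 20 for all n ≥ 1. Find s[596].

10

Listing terms: s[1] = 9, s[2] = 0, s[3] = 15, s[4] = 10, s[5] = 5, s[6] = 0.
Since s[6] = s[2] = 0, the sequence is eventually periodic: after a pre-period of length 1 it cycles with period 4.
For n ≥ 2, s[n] depends only on (n - 2) mod 4. (596 - 2) mod 4 = 2, so s[596] = s[4] = 10.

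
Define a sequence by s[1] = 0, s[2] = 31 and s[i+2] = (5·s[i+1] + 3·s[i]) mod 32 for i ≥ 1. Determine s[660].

21

We have s[1] = 0,  s[2] = 31,  s[3] = 27,  s[4] = 4,  s[5] = 5,  s[6] = 5,  s[7] = 8,  s[8] = 23,  s[9] = 11,  s[10] = 28,  s[11] = 13,  s[12] = 21,  s[13] = 16,  s[14] = 15,  s[15] = 27,  s[16] = 20,  s[17] = 21,  s[18] = 5,  s[19] = 24,  s[20] = 7,  s[21] = 11,  s[22] = 12,  s[23] = 29,  s[24] = 21,  s[25] = 0,  s[26] = 31.
The sequence repeats with period 24.
So s[660] = s[1 + ((660-1) mod 24)] = s[12] = 21.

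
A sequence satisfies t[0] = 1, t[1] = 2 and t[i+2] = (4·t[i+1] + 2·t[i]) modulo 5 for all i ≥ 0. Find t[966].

0

Listing terms: t[0] = 1; t[1] = 2; t[2] = 0; t[3] = 4; t[4] = 1; t[5] = 2.
The sequence repeats with period 4.
So t[966] = t[0 + ((966-0) mod 4)] = t[2] = 0.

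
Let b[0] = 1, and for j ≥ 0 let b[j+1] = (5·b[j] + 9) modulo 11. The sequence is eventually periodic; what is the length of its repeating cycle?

Computing terms: b[0] = 1, b[1] = 3, b[2] = 2, b[3] = 8, b[4] = 5, b[5] = 1.
Since b[5] = b[0] = 1, the sequence is periodic with period 5.

5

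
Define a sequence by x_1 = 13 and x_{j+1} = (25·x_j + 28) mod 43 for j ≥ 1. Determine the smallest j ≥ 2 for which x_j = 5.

15

x_1 = 13, x_2 = 9, x_3 = 38, x_4 = 32, x_5 = 11, x_6 = 2, x_7 = 35, x_8 = 0, x_9 = 28, x_{10} = 40, x_{11} = 39, x_{12} = 14, x_{13} = 34, x_{14} = 18, x_{15} = 5, x_{16} = 24, x_{17} = 26, x_{18} = 33, x_{19} = 36, x_{20} = 25, x_{21} = 8, x_{22} = 13.
Since x_{22} = x_1 = 13, the sequence is periodic with period 21.
The value 5 first appears (with j ≥ 2) at x_{15}.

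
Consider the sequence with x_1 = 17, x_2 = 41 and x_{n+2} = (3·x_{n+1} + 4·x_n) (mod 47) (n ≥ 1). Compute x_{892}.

7

x_1 = 17, x_2 = 41, x_3 = 3, x_4 = 32, x_5 = 14, x_6 = 29, x_7 = 2, x_8 = 28, x_9 = 45, x_{10} = 12, x_{11} = 28, x_{12} = 38, x_{13} = 38, x_{14} = 31, x_{15} = 10, x_{16} = 13, x_{17} = 32, x_{18} = 7, x_{19} = 8, x_{20} = 5, x_{21} = 0, x_{22} = 20, x_{23} = 13, x_{24} = 25, x_{25} = 33, x_{26} = 11, x_{27} = 24, x_{28} = 22, x_{29} = 21, x_{30} = 10, x_{31} = 20, x_{32} = 6, x_{33} = 4, x_{34} = 36, x_{35} = 30, x_{36} = 46, x_{37} = 23, x_{38} = 18, x_{39} = 5, x_{40} = 40, x_{41} = 46, x_{42} = 16, x_{43} = 44, x_{44} = 8, x_{45} = 12, x_{46} = 21, x_{47} = 17, x_{48} = 41.
Since (x_{47}, x_{48}) = (x_1, x_2) = (17, 41) (two consecutive terms determine the rest), the sequence is periodic with period 46.
So x_{892} = x_{1 + ((892-1) mod 46)} = x_{18} = 7.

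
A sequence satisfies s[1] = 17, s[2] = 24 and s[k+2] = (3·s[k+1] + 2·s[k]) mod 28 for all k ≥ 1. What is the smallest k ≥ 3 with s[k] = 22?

s[1] = 17, s[2] = 24, s[3] = 22, s[4] = 2, s[5] = 22, s[6] = 14, s[7] = 2, s[8] = 6, s[9] = 22, s[10] = 22, s[11] = 26, s[12] = 10, s[13] = 26, s[14] = 14, s[15] = 10, s[16] = 2, s[17] = 26, s[18] = 26, s[19] = 18, s[20] = 22, s[21] = 18, s[22] = 14, s[23] = 22, s[24] = 10, s[25] = 18, s[26] = 18, s[27] = 6, s[28] = 26, s[29] = 6, s[30] = 14, s[31] = 26, s[32] = 22, s[33] = 6, s[34] = 6, s[35] = 2, s[36] = 18, s[37] = 2, s[38] = 14, s[39] = 18, s[40] = 26, s[41] = 2, s[42] = 2, s[43] = 10, s[44] = 6, s[45] = 10, s[46] = 14, s[47] = 6, s[48] = 18, s[49] = 10, s[50] = 10, s[51] = 22, s[52] = 2.
Since (s[51], s[52]) = (s[3], s[4]) = (22, 2) (two consecutive terms determine the rest), the sequence is eventually periodic: after a pre-period of length 2 it cycles with period 48.
The value 22 first appears (with k ≥ 3) at s[3].

3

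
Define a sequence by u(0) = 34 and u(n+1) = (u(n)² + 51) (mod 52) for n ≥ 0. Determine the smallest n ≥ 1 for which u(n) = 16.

2

Listing terms: u(0) = 34; u(1) = 11; u(2) = 16; u(3) = 47; u(4) = 24; u(5) = 3; u(6) = 8; u(7) = 11.
Since u(7) = u(1) = 11, the sequence is eventually periodic: after a pre-period of length 1 it cycles with period 6.
The value 16 first appears (with n ≥ 1) at u(2).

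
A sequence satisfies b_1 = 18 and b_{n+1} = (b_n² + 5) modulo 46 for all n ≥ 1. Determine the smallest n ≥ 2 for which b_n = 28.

Computing terms: b_1 = 18,  b_2 = 7,  b_3 = 8,  b_4 = 23,  b_5 = 28,  b_6 = 7.
Since b_6 = b_2 = 7, the sequence is eventually periodic: after a pre-period of length 1 it cycles with period 4.
The value 28 first appears (with n ≥ 2) at b_5.

5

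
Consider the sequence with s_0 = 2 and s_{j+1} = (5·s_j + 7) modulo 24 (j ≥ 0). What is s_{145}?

17

Listing terms: s_0 = 2; s_1 = 17; s_2 = 20; s_3 = 11; s_4 = 14; s_5 = 5; s_6 = 8; s_7 = 23; s_8 = 2.
Since s_8 = s_0 = 2, the sequence is periodic with period 8.
(145 - 0) mod 8 = 1, so s_{145} = s_1 = 17.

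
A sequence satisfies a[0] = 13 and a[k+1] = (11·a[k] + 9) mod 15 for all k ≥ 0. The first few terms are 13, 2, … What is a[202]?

Listing terms: a[0] = 13; a[1] = 2; a[2] = 1; a[3] = 5; a[4] = 4; a[5] = 8; a[6] = 7; a[7] = 11; a[8] = 10; a[9] = 14; a[10] = 13.
The sequence repeats with period 10.
So a[202] = a[0 + ((202-0) mod 10)] = a[2] = 1.

1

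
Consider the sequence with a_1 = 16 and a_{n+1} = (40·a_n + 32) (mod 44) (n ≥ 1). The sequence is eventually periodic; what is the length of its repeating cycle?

10

a_1 = 16; a_2 = 12; a_3 = 28; a_4 = 8; a_5 = 0; a_6 = 32; a_7 = 36; a_8 = 20; a_9 = 40; a_{10} = 4; a_{11} = 16.
The sequence repeats with period 10.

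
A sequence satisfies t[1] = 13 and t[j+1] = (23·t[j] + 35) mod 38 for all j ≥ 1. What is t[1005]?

15

We have t[1] = 13; t[2] = 30; t[3] = 3; t[4] = 28; t[5] = 33; t[6] = 34; t[7] = 19; t[8] = 16; t[9] = 23; t[10] = 32; t[11] = 11; t[12] = 22; t[13] = 9; t[14] = 14; t[15] = 15; t[16] = 0; t[17] = 35; t[18] = 4; t[19] = 13.
Since t[19] = t[1] = 13, the sequence is periodic with period 18.
(1005 - 1) mod 18 = 14, so t[1005] = t[15] = 15.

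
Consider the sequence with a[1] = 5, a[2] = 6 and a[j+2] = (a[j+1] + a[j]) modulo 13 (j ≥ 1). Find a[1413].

a[1] = 5,  a[2] = 6,  a[3] = 11,  a[4] = 4,  a[5] = 2,  a[6] = 6,  a[7] = 8,  a[8] = 1,  a[9] = 9,  a[10] = 10,  a[11] = 6,  a[12] = 3,  a[13] = 9,  a[14] = 12,  a[15] = 8,  a[16] = 7,  a[17] = 2,  a[18] = 9,  a[19] = 11,  a[20] = 7,  a[21] = 5,  a[22] = 12,  a[23] = 4,  a[24] = 3,  a[25] = 7,  a[26] = 10,  a[27] = 4,  a[28] = 1,  a[29] = 5,  a[30] = 6.
Since (a[29], a[30]) = (a[1], a[2]) = (5, 6) (two consecutive terms determine the rest), the sequence is periodic with period 28.
So a[1413] = a[1 + ((1413-1) mod 28)] = a[13] = 9.

9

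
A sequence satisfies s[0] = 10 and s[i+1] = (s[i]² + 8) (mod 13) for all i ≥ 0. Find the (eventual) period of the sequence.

3

s[0] = 10,  s[1] = 4,  s[2] = 11,  s[3] = 12,  s[4] = 9,  s[5] = 11.
Since s[5] = s[2] = 11, the sequence is eventually periodic: after a pre-period of length 2 it cycles with period 3.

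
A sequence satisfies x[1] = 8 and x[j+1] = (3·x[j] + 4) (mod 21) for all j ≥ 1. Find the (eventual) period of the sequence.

6

We have x[1] = 8, x[2] = 7, x[3] = 4, x[4] = 16, x[5] = 10, x[6] = 13, x[7] = 1, x[8] = 7.
Since x[8] = x[2] = 7, the sequence is eventually periodic: after a pre-period of length 1 it cycles with period 6.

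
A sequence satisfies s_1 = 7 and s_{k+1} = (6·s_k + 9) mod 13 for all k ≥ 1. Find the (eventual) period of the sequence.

12

s_1 = 7, s_2 = 12, s_3 = 3, s_4 = 1, s_5 = 2, s_6 = 8, s_7 = 5, s_8 = 0, s_9 = 9, s_{10} = 11, s_{11} = 10, s_{12} = 4, s_{13} = 7.
Since s_{13} = s_1 = 7, the sequence is periodic with period 12.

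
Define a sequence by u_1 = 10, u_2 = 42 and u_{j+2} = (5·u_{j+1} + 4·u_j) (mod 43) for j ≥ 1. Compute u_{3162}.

4

Computing terms: u_1 = 10; u_2 = 42; u_3 = 35; u_4 = 42; u_5 = 6; u_6 = 26; u_7 = 25; u_8 = 14; u_9 = 41; u_{10} = 3; u_{11} = 7; u_{12} = 4; u_{13} = 5; u_{14} = 41; u_{15} = 10; u_{16} = 42.
Since (u_{15}, u_{16}) = (u_1, u_2) = (10, 42) (two consecutive terms determine the rest), the sequence is periodic with period 14.
So u_{3162} = u_{1 + ((3162-1) mod 14)} = u_{12} = 4.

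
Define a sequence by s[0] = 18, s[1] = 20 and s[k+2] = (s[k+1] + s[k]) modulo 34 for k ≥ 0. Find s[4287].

24

We have s[0] = 18; s[1] = 20; s[2] = 4; s[3] = 24; s[4] = 28; s[5] = 18; s[6] = 12; s[7] = 30; s[8] = 8; s[9] = 4; s[10] = 12; s[11] = 16; s[12] = 28; s[13] = 10; s[14] = 4; s[15] = 14; s[16] = 18; s[17] = 32; s[18] = 16; s[19] = 14; s[20] = 30; s[21] = 10; s[22] = 6; s[23] = 16; s[24] = 22; s[25] = 4; s[26] = 26; s[27] = 30; s[28] = 22; s[29] = 18; s[30] = 6; s[31] = 24; s[32] = 30; s[33] = 20; s[34] = 16; s[35] = 2; s[36] = 18; s[37] = 20.
Since (s[36], s[37]) = (s[0], s[1]) = (18, 20) (two consecutive terms determine the rest), the sequence is periodic with period 36.
So s[4287] = s[0 + ((4287-0) mod 36)] = s[3] = 24.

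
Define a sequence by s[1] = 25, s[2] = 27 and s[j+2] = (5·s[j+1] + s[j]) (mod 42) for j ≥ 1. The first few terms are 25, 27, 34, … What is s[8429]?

s[1] = 25,  s[2] = 27,  s[3] = 34,  s[4] = 29,  s[5] = 11,  s[6] = 0,  s[7] = 11,  s[8] = 13,  s[9] = 34,  s[10] = 15,  s[11] = 25,  s[12] = 14,  s[13] = 11,  s[14] = 27,  s[15] = 20,  s[16] = 1,  s[17] = 25,  s[18] = 0,  s[19] = 25,  s[20] = 41,  s[21] = 20,  s[22] = 15,  s[23] = 11,  s[24] = 28,  s[25] = 25,  s[26] = 27.
The sequence repeats with period 24.
So s[8429] = s[1 + ((8429-1) mod 24)] = s[5] = 11.

11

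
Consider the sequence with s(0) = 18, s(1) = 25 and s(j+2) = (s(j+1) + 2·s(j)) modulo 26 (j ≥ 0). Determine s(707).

Computing terms: s(0) = 18, s(1) = 25, s(2) = 9, s(3) = 7, s(4) = 25, s(5) = 13, s(6) = 11, s(7) = 11, s(8) = 7, s(9) = 3, s(10) = 17, s(11) = 23, s(12) = 5, s(13) = 25, s(14) = 9.
Since (s(13), s(14)) = (s(1), s(2)) = (25, 9) (two consecutive terms determine the rest), the sequence is eventually periodic: after a pre-period of length 1 it cycles with period 12.
For j ≥ 1, s(j) depends only on (j - 1) mod 12. (707 - 1) mod 12 = 10, so s(707) = s(11) = 23.

23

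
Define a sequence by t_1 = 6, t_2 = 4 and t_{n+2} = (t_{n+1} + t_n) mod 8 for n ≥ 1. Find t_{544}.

t_1 = 6,  t_2 = 4,  t_3 = 2,  t_4 = 6,  t_5 = 0,  t_6 = 6,  t_7 = 6,  t_8 = 4.
The sequence repeats with period 6.
(544 - 1) mod 6 = 3, so t_{544} = t_4 = 6.

6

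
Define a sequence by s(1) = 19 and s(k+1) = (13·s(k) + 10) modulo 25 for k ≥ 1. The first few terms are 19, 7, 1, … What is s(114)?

We have s(1) = 19,  s(2) = 7,  s(3) = 1,  s(4) = 23,  s(5) = 9,  s(6) = 2,  s(7) = 11,  s(8) = 3,  s(9) = 24,  s(10) = 22,  s(11) = 21,  s(12) = 8,  s(13) = 14,  s(14) = 17,  s(15) = 6,  s(16) = 13,  s(17) = 4,  s(18) = 12,  s(19) = 16,  s(20) = 18,  s(21) = 19.
The sequence repeats with period 20.
(114 - 1) mod 20 = 13, so s(114) = s(14) = 17.

17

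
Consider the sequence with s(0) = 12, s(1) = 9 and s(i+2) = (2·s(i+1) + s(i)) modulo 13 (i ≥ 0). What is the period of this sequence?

We have s(0) = 12,  s(1) = 9,  s(2) = 4,  s(3) = 4,  s(4) = 12,  s(5) = 2,  s(6) = 3,  s(7) = 8,  s(8) = 6,  s(9) = 7,  s(10) = 7,  s(11) = 8,  s(12) = 10,  s(13) = 2,  s(14) = 1,  s(15) = 4,  s(16) = 9,  s(17) = 9,  s(18) = 1,  s(19) = 11,  s(20) = 10,  s(21) = 5,  s(22) = 7,  s(23) = 6,  s(24) = 6,  s(25) = 5,  s(26) = 3,  s(27) = 11,  s(28) = 12,  s(29) = 9.
Since (s(28), s(29)) = (s(0), s(1)) = (12, 9) (two consecutive terms determine the rest), the sequence is periodic with period 28.

28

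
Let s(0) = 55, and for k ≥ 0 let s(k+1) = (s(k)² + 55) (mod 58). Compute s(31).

6

Computing terms: s(0) = 55, s(1) = 6, s(2) = 33, s(3) = 42, s(4) = 21, s(5) = 32, s(6) = 35, s(7) = 4, s(8) = 13, s(9) = 50, s(10) = 3, s(11) = 6.
Since s(11) = s(1) = 6, the sequence is eventually periodic: after a pre-period of length 1 it cycles with period 10.
For k ≥ 1, s(k) depends only on (k - 1) mod 10. (31 - 1) mod 10 = 0, so s(31) = s(1) = 6.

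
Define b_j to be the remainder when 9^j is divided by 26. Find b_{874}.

9

b_1 = 9; b_2 = 3; b_3 = 1; b_4 = 9.
Since b_4 = b_1 = 9, the sequence is periodic with period 3.
So b_{874} = b_{1 + ((874-1) mod 3)} = b_1 = 9.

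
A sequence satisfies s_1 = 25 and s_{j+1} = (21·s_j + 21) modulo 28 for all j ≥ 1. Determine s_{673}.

Listing terms: s_1 = 25, s_2 = 14, s_3 = 7, s_4 = 0, s_5 = 21, s_6 = 14.
Since s_6 = s_2 = 14, the sequence is eventually periodic: after a pre-period of length 1 it cycles with period 4.
For j ≥ 2, s_j depends only on (j - 2) mod 4. (673 - 2) mod 4 = 3, so s_{673} = s_5 = 21.

21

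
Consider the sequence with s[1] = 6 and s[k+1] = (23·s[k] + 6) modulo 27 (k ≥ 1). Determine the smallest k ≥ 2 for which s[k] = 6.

Listing terms: s[1] = 6, s[2] = 9, s[3] = 24, s[4] = 18, s[5] = 15, s[6] = 0, s[7] = 6.
The sequence repeats with period 6.
The value 6 next appears (with k ≥ 2) at s[7].

7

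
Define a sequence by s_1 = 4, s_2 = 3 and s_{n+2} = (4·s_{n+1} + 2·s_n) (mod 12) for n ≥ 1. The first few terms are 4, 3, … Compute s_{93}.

Computing terms: s_1 = 4, s_2 = 3, s_3 = 8, s_4 = 2, s_5 = 0, s_6 = 4, s_7 = 4, s_8 = 0, s_9 = 8, s_{10} = 8, s_{11} = 0, s_{12} = 4.
Since (s_{11}, s_{12}) = (s_5, s_6) = (0, 4) (two consecutive terms determine the rest), the sequence is eventually periodic: after a pre-period of length 4 it cycles with period 6.
For n ≥ 5, s_n depends only on (n - 5) mod 6. (93 - 5) mod 6 = 4, so s_{93} = s_9 = 8.

8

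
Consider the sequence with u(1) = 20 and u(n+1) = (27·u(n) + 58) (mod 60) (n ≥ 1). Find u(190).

58

Listing terms: u(1) = 20; u(2) = 58; u(3) = 4; u(4) = 46; u(5) = 40; u(6) = 58.
Since u(6) = u(2) = 58, the sequence is eventually periodic: after a pre-period of length 1 it cycles with period 4.
For n ≥ 2, u(n) depends only on (n - 2) mod 4. (190 - 2) mod 4 = 0, so u(190) = u(2) = 58.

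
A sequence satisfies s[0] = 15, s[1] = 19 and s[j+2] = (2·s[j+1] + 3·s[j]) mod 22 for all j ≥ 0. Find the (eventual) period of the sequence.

Listing terms: s[0] = 15; s[1] = 19; s[2] = 17; s[3] = 3; s[4] = 13; s[5] = 13; s[6] = 21; s[7] = 15; s[8] = 5; s[9] = 11; s[10] = 15; s[11] = 19.
Since (s[10], s[11]) = (s[0], s[1]) = (15, 19) (two consecutive terms determine the rest), the sequence is periodic with period 10.

10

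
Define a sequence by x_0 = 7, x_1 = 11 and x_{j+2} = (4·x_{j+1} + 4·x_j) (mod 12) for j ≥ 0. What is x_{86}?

0

Computing terms: x_0 = 7; x_1 = 11; x_2 = 0; x_3 = 8; x_4 = 8; x_5 = 4; x_6 = 0; x_7 = 4; x_8 = 4; x_9 = 8; x_{10} = 0; x_{11} = 8.
Since (x_{10}, x_{11}) = (x_2, x_3) = (0, 8) (two consecutive terms determine the rest), the sequence is eventually periodic: after a pre-period of length 2 it cycles with period 8.
For j ≥ 2, x_j depends only on (j - 2) mod 8. (86 - 2) mod 8 = 4, so x_{86} = x_6 = 0.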